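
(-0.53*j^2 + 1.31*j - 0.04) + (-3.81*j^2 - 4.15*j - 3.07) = -4.34*j^2 - 2.84*j - 3.11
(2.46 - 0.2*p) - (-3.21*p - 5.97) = 3.01*p + 8.43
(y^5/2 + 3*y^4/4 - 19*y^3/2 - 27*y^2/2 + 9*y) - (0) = y^5/2 + 3*y^4/4 - 19*y^3/2 - 27*y^2/2 + 9*y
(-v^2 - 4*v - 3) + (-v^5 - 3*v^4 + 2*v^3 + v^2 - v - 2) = -v^5 - 3*v^4 + 2*v^3 - 5*v - 5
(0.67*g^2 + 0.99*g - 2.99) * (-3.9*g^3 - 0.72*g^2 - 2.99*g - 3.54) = -2.613*g^5 - 4.3434*g^4 + 8.9449*g^3 - 3.1791*g^2 + 5.4355*g + 10.5846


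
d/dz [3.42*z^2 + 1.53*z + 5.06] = 6.84*z + 1.53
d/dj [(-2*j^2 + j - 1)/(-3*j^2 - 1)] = (3*j^2 - 2*j - 1)/(9*j^4 + 6*j^2 + 1)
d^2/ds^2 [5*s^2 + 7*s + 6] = 10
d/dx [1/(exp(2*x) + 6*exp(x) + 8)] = 2*(-exp(x) - 3)*exp(x)/(exp(2*x) + 6*exp(x) + 8)^2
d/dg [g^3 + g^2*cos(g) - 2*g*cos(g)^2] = -g^2*sin(g) + 3*g^2 + 2*g*sin(2*g) + 2*g*cos(g) - 2*cos(g)^2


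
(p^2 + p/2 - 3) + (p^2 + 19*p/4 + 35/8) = 2*p^2 + 21*p/4 + 11/8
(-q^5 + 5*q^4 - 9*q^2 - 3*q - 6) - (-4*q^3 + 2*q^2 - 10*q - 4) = -q^5 + 5*q^4 + 4*q^3 - 11*q^2 + 7*q - 2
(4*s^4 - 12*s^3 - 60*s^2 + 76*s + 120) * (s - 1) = 4*s^5 - 16*s^4 - 48*s^3 + 136*s^2 + 44*s - 120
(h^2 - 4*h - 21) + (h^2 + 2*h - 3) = 2*h^2 - 2*h - 24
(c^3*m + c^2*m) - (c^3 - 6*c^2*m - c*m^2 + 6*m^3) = c^3*m - c^3 + 7*c^2*m + c*m^2 - 6*m^3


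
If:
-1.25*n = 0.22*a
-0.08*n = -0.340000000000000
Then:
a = -24.15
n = 4.25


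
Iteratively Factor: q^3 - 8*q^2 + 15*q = (q - 3)*(q^2 - 5*q) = (q - 5)*(q - 3)*(q)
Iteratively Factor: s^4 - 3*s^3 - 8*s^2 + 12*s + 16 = (s + 1)*(s^3 - 4*s^2 - 4*s + 16) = (s + 1)*(s + 2)*(s^2 - 6*s + 8) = (s - 4)*(s + 1)*(s + 2)*(s - 2)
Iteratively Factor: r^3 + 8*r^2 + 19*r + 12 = (r + 3)*(r^2 + 5*r + 4) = (r + 1)*(r + 3)*(r + 4)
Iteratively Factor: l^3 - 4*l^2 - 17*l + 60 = (l + 4)*(l^2 - 8*l + 15) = (l - 5)*(l + 4)*(l - 3)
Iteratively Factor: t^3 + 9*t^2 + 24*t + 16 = (t + 1)*(t^2 + 8*t + 16) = (t + 1)*(t + 4)*(t + 4)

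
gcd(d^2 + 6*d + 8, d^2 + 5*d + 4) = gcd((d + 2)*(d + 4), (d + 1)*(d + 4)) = d + 4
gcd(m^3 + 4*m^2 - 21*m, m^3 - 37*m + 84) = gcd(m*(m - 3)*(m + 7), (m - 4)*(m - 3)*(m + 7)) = m^2 + 4*m - 21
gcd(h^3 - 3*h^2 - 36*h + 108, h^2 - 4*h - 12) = h - 6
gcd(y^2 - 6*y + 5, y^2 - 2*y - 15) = y - 5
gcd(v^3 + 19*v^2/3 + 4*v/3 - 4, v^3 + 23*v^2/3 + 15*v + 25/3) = v + 1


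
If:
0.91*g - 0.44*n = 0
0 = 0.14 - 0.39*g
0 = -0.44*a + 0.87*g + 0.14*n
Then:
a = 0.95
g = 0.36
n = 0.74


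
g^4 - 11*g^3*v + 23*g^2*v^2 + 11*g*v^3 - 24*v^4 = (g - 8*v)*(g - 3*v)*(g - v)*(g + v)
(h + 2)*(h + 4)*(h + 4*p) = h^3 + 4*h^2*p + 6*h^2 + 24*h*p + 8*h + 32*p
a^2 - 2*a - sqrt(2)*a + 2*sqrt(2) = (a - 2)*(a - sqrt(2))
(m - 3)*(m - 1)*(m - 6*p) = m^3 - 6*m^2*p - 4*m^2 + 24*m*p + 3*m - 18*p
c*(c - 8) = c^2 - 8*c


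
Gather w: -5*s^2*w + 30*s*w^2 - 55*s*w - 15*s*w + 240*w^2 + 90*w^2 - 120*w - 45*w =w^2*(30*s + 330) + w*(-5*s^2 - 70*s - 165)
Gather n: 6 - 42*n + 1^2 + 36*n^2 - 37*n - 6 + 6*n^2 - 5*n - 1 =42*n^2 - 84*n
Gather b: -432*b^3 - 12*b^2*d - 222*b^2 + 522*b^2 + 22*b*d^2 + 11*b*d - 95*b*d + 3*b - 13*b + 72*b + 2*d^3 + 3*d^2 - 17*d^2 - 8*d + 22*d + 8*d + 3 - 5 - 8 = -432*b^3 + b^2*(300 - 12*d) + b*(22*d^2 - 84*d + 62) + 2*d^3 - 14*d^2 + 22*d - 10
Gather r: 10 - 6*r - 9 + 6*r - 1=0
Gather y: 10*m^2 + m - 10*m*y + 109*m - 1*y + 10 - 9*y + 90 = 10*m^2 + 110*m + y*(-10*m - 10) + 100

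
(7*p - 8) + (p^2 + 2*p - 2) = p^2 + 9*p - 10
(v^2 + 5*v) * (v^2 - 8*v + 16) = v^4 - 3*v^3 - 24*v^2 + 80*v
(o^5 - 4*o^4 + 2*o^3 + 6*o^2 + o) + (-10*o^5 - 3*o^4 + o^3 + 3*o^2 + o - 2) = -9*o^5 - 7*o^4 + 3*o^3 + 9*o^2 + 2*o - 2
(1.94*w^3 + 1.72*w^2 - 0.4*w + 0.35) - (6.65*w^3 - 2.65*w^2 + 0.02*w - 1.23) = -4.71*w^3 + 4.37*w^2 - 0.42*w + 1.58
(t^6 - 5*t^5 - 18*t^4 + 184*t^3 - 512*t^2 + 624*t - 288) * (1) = t^6 - 5*t^5 - 18*t^4 + 184*t^3 - 512*t^2 + 624*t - 288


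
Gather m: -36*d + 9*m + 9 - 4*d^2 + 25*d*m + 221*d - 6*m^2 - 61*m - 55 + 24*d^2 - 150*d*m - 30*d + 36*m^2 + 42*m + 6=20*d^2 + 155*d + 30*m^2 + m*(-125*d - 10) - 40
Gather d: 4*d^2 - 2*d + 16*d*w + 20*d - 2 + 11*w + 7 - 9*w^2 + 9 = 4*d^2 + d*(16*w + 18) - 9*w^2 + 11*w + 14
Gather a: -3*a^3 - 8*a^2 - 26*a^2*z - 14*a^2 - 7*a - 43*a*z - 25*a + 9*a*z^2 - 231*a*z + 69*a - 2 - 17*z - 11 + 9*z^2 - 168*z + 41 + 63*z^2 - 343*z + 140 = -3*a^3 + a^2*(-26*z - 22) + a*(9*z^2 - 274*z + 37) + 72*z^2 - 528*z + 168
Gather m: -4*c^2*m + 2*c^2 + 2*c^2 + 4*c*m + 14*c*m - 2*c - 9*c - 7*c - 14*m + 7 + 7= 4*c^2 - 18*c + m*(-4*c^2 + 18*c - 14) + 14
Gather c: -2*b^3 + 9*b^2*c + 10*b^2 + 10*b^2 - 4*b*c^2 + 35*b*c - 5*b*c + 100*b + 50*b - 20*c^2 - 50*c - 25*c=-2*b^3 + 20*b^2 + 150*b + c^2*(-4*b - 20) + c*(9*b^2 + 30*b - 75)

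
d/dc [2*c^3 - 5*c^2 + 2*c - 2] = 6*c^2 - 10*c + 2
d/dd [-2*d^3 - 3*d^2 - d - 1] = -6*d^2 - 6*d - 1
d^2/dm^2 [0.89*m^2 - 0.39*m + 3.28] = 1.78000000000000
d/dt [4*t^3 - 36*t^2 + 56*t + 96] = 12*t^2 - 72*t + 56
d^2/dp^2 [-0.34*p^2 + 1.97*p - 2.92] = -0.680000000000000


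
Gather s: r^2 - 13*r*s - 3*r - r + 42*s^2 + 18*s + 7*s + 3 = r^2 - 4*r + 42*s^2 + s*(25 - 13*r) + 3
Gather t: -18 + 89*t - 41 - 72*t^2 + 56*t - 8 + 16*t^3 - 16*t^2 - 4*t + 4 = 16*t^3 - 88*t^2 + 141*t - 63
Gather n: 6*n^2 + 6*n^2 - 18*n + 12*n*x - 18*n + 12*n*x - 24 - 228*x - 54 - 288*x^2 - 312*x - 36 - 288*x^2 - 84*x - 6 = 12*n^2 + n*(24*x - 36) - 576*x^2 - 624*x - 120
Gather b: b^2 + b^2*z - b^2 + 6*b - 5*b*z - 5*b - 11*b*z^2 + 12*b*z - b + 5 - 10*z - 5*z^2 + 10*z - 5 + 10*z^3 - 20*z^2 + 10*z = b^2*z + b*(-11*z^2 + 7*z) + 10*z^3 - 25*z^2 + 10*z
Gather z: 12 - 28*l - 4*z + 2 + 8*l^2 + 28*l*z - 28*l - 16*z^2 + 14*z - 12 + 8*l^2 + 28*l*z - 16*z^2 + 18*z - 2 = 16*l^2 - 56*l - 32*z^2 + z*(56*l + 28)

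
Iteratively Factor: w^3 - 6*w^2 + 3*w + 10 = (w + 1)*(w^2 - 7*w + 10) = (w - 2)*(w + 1)*(w - 5)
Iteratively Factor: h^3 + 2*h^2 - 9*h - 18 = (h - 3)*(h^2 + 5*h + 6) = (h - 3)*(h + 3)*(h + 2)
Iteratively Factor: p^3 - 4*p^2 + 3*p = (p)*(p^2 - 4*p + 3) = p*(p - 3)*(p - 1)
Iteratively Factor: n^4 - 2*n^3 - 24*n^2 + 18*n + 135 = (n - 5)*(n^3 + 3*n^2 - 9*n - 27) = (n - 5)*(n - 3)*(n^2 + 6*n + 9) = (n - 5)*(n - 3)*(n + 3)*(n + 3)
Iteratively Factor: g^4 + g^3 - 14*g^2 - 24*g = (g)*(g^3 + g^2 - 14*g - 24) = g*(g + 3)*(g^2 - 2*g - 8) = g*(g + 2)*(g + 3)*(g - 4)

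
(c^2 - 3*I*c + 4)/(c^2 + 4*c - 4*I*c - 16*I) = (c + I)/(c + 4)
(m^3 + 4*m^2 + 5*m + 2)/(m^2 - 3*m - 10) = (m^2 + 2*m + 1)/(m - 5)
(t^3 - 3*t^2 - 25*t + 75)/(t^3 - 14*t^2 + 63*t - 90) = (t + 5)/(t - 6)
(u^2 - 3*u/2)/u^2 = (u - 3/2)/u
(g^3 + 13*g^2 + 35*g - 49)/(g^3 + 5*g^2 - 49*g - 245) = (g^2 + 6*g - 7)/(g^2 - 2*g - 35)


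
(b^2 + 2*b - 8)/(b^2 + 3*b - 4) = (b - 2)/(b - 1)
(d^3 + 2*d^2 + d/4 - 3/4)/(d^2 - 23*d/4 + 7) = (4*d^3 + 8*d^2 + d - 3)/(4*d^2 - 23*d + 28)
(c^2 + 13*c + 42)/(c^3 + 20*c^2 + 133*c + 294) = 1/(c + 7)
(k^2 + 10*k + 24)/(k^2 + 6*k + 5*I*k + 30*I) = (k + 4)/(k + 5*I)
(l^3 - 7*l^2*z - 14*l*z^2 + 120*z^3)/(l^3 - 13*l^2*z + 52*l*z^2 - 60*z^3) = (-l - 4*z)/(-l + 2*z)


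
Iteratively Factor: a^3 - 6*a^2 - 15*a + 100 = (a - 5)*(a^2 - a - 20) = (a - 5)^2*(a + 4)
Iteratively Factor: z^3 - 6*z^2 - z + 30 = (z - 5)*(z^2 - z - 6) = (z - 5)*(z + 2)*(z - 3)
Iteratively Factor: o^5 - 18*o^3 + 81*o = (o + 3)*(o^4 - 3*o^3 - 9*o^2 + 27*o) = o*(o + 3)*(o^3 - 3*o^2 - 9*o + 27) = o*(o + 3)^2*(o^2 - 6*o + 9) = o*(o - 3)*(o + 3)^2*(o - 3)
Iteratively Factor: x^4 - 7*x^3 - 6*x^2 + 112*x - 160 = (x + 4)*(x^3 - 11*x^2 + 38*x - 40) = (x - 2)*(x + 4)*(x^2 - 9*x + 20) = (x - 5)*(x - 2)*(x + 4)*(x - 4)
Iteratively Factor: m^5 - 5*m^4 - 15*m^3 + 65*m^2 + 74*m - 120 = (m - 5)*(m^4 - 15*m^2 - 10*m + 24) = (m - 5)*(m - 1)*(m^3 + m^2 - 14*m - 24) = (m - 5)*(m - 1)*(m + 3)*(m^2 - 2*m - 8) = (m - 5)*(m - 4)*(m - 1)*(m + 3)*(m + 2)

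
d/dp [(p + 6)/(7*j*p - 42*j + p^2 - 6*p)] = (7*j*p - 42*j + p^2 - 6*p - (p + 6)*(7*j + 2*p - 6))/(7*j*p - 42*j + p^2 - 6*p)^2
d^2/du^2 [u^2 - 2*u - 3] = 2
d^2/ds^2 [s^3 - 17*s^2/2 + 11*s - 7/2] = 6*s - 17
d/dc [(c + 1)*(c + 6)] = 2*c + 7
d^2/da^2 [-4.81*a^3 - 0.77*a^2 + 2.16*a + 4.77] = -28.86*a - 1.54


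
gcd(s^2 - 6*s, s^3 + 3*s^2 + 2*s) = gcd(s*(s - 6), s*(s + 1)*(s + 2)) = s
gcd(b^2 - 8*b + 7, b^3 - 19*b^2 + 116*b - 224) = b - 7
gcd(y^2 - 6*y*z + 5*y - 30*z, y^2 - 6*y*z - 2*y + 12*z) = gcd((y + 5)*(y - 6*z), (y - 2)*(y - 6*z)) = y - 6*z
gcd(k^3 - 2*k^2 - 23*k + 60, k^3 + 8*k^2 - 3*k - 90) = k^2 + 2*k - 15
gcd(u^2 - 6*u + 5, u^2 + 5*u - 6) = u - 1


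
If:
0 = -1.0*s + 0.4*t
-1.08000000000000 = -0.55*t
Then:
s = 0.79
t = 1.96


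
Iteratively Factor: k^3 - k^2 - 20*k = (k)*(k^2 - k - 20) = k*(k + 4)*(k - 5)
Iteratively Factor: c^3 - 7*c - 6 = (c + 1)*(c^2 - c - 6) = (c - 3)*(c + 1)*(c + 2)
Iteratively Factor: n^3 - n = (n - 1)*(n^2 + n) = (n - 1)*(n + 1)*(n)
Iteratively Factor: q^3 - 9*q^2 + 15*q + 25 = (q + 1)*(q^2 - 10*q + 25) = (q - 5)*(q + 1)*(q - 5)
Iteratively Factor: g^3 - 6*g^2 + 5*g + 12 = (g + 1)*(g^2 - 7*g + 12) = (g - 4)*(g + 1)*(g - 3)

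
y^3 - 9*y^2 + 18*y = y*(y - 6)*(y - 3)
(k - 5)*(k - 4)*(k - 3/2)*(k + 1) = k^4 - 19*k^3/2 + 23*k^2 + 7*k/2 - 30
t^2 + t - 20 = (t - 4)*(t + 5)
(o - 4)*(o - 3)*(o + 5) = o^3 - 2*o^2 - 23*o + 60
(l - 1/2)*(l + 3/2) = l^2 + l - 3/4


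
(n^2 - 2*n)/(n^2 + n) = (n - 2)/(n + 1)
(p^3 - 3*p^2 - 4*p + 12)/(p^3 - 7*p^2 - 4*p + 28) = (p - 3)/(p - 7)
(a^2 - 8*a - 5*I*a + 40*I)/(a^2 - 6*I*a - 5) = (a - 8)/(a - I)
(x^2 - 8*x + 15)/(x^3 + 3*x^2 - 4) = (x^2 - 8*x + 15)/(x^3 + 3*x^2 - 4)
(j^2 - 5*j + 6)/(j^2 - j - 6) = (j - 2)/(j + 2)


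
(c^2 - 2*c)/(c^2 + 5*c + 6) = c*(c - 2)/(c^2 + 5*c + 6)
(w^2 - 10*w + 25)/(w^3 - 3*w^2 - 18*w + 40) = (w - 5)/(w^2 + 2*w - 8)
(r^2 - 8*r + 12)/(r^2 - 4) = (r - 6)/(r + 2)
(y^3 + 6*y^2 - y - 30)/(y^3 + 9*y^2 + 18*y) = (y^2 + 3*y - 10)/(y*(y + 6))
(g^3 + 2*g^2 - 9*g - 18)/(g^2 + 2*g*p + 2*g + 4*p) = (g^2 - 9)/(g + 2*p)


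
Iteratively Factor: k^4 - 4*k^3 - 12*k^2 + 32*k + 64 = (k - 4)*(k^3 - 12*k - 16) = (k - 4)*(k + 2)*(k^2 - 2*k - 8) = (k - 4)*(k + 2)^2*(k - 4)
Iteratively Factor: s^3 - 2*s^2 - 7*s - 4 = (s + 1)*(s^2 - 3*s - 4) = (s + 1)^2*(s - 4)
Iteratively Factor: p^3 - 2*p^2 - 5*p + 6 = (p + 2)*(p^2 - 4*p + 3) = (p - 3)*(p + 2)*(p - 1)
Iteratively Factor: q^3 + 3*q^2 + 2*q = (q + 2)*(q^2 + q) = (q + 1)*(q + 2)*(q)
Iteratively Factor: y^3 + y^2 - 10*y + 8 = (y - 1)*(y^2 + 2*y - 8) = (y - 1)*(y + 4)*(y - 2)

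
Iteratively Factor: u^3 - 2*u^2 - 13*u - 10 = (u - 5)*(u^2 + 3*u + 2) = (u - 5)*(u + 1)*(u + 2)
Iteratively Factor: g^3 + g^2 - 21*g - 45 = (g - 5)*(g^2 + 6*g + 9) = (g - 5)*(g + 3)*(g + 3)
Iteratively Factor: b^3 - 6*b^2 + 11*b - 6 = (b - 2)*(b^2 - 4*b + 3) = (b - 3)*(b - 2)*(b - 1)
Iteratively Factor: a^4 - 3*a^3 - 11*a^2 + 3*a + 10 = (a - 5)*(a^3 + 2*a^2 - a - 2) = (a - 5)*(a - 1)*(a^2 + 3*a + 2) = (a - 5)*(a - 1)*(a + 2)*(a + 1)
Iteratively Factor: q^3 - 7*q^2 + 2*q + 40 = (q - 5)*(q^2 - 2*q - 8) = (q - 5)*(q + 2)*(q - 4)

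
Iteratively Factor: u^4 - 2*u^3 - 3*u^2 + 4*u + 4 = (u + 1)*(u^3 - 3*u^2 + 4) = (u - 2)*(u + 1)*(u^2 - u - 2) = (u - 2)^2*(u + 1)*(u + 1)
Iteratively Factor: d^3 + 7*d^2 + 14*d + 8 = (d + 4)*(d^2 + 3*d + 2) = (d + 2)*(d + 4)*(d + 1)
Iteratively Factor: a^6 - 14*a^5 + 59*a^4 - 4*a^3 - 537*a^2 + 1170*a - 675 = (a - 5)*(a^5 - 9*a^4 + 14*a^3 + 66*a^2 - 207*a + 135) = (a - 5)^2*(a^4 - 4*a^3 - 6*a^2 + 36*a - 27) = (a - 5)^2*(a - 3)*(a^3 - a^2 - 9*a + 9) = (a - 5)^2*(a - 3)*(a - 1)*(a^2 - 9) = (a - 5)^2*(a - 3)*(a - 1)*(a + 3)*(a - 3)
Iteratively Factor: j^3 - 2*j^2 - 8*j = (j)*(j^2 - 2*j - 8) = j*(j - 4)*(j + 2)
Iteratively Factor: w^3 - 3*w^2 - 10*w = (w + 2)*(w^2 - 5*w) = (w - 5)*(w + 2)*(w)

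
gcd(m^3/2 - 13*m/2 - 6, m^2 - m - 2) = m + 1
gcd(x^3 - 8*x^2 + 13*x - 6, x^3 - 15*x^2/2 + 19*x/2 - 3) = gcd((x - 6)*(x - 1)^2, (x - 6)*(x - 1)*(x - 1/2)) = x^2 - 7*x + 6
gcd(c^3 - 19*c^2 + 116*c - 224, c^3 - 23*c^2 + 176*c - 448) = c^2 - 15*c + 56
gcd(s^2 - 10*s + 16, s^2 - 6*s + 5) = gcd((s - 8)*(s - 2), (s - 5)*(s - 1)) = 1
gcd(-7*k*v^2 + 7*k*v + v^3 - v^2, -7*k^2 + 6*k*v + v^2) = 1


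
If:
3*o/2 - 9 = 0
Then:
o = 6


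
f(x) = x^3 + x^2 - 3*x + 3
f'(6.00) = 117.00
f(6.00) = 237.00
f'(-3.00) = 18.00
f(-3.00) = -6.00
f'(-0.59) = -3.14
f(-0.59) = 4.91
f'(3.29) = 36.05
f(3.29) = 39.57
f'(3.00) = 30.00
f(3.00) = 30.00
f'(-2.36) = 8.99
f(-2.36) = 2.51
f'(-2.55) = 11.41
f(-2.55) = 0.57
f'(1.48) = 6.53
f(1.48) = 3.99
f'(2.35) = 18.27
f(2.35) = 14.45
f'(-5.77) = 85.34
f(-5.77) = -138.50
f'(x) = 3*x^2 + 2*x - 3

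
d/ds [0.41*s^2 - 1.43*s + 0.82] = 0.82*s - 1.43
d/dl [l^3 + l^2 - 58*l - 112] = 3*l^2 + 2*l - 58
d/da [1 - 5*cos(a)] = 5*sin(a)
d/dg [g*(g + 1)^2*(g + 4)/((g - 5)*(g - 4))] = (2*g^5 - 21*g^4 - 28*g^3 + 275*g^2 + 360*g + 80)/(g^4 - 18*g^3 + 121*g^2 - 360*g + 400)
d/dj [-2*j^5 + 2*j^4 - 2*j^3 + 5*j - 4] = -10*j^4 + 8*j^3 - 6*j^2 + 5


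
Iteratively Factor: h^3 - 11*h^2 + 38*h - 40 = (h - 2)*(h^2 - 9*h + 20) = (h - 5)*(h - 2)*(h - 4)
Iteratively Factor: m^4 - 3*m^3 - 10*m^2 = (m - 5)*(m^3 + 2*m^2) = m*(m - 5)*(m^2 + 2*m) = m^2*(m - 5)*(m + 2)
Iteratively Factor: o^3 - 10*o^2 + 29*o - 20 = (o - 4)*(o^2 - 6*o + 5) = (o - 5)*(o - 4)*(o - 1)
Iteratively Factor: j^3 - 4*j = (j)*(j^2 - 4) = j*(j + 2)*(j - 2)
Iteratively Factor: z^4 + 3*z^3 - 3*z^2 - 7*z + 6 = (z + 3)*(z^3 - 3*z + 2) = (z - 1)*(z + 3)*(z^2 + z - 2) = (z - 1)*(z + 2)*(z + 3)*(z - 1)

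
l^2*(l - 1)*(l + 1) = l^4 - l^2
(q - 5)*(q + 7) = q^2 + 2*q - 35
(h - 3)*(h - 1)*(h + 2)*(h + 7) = h^4 + 5*h^3 - 19*h^2 - 29*h + 42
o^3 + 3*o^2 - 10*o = o*(o - 2)*(o + 5)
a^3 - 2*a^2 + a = a*(a - 1)^2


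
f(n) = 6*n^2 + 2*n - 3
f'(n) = 12*n + 2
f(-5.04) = 139.33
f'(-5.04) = -58.48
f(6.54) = 266.71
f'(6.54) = 80.48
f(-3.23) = 53.14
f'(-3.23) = -36.76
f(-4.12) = 90.61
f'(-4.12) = -47.44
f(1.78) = 19.57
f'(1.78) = 23.36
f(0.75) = 1.88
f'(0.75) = 11.00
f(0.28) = -1.97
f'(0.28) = 5.36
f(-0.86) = -0.28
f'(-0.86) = -8.32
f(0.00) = -3.00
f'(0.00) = 2.00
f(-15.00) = 1317.00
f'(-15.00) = -178.00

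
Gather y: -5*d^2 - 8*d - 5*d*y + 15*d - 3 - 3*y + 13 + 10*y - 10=-5*d^2 + 7*d + y*(7 - 5*d)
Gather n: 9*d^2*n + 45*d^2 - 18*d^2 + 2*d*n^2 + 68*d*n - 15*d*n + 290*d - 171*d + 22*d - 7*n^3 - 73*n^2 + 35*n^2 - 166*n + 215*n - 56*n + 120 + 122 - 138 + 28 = 27*d^2 + 141*d - 7*n^3 + n^2*(2*d - 38) + n*(9*d^2 + 53*d - 7) + 132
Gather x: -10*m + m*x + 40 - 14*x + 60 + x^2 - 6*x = -10*m + x^2 + x*(m - 20) + 100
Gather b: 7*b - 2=7*b - 2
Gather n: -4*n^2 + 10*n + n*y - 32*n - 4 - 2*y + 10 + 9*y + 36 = -4*n^2 + n*(y - 22) + 7*y + 42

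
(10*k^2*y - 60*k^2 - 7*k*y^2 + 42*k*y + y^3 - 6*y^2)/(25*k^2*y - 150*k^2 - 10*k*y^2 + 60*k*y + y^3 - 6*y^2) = (-2*k + y)/(-5*k + y)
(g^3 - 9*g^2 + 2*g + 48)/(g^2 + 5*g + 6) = (g^2 - 11*g + 24)/(g + 3)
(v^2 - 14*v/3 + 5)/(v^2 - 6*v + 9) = (v - 5/3)/(v - 3)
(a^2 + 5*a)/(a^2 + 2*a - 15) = a/(a - 3)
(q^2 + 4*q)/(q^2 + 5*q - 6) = q*(q + 4)/(q^2 + 5*q - 6)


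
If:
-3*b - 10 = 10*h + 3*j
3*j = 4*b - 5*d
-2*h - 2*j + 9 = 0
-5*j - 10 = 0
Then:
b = -23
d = -86/5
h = 13/2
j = -2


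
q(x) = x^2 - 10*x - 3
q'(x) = 2*x - 10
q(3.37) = -25.34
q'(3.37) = -3.26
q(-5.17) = 75.43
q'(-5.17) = -20.34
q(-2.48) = 27.95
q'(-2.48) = -14.96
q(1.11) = -12.87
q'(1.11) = -7.78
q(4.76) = -27.94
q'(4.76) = -0.48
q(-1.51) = 14.38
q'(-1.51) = -13.02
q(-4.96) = 71.20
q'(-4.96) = -19.92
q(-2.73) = 31.75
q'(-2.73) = -15.46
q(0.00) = -3.00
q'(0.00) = -10.00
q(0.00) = -3.00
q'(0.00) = -10.00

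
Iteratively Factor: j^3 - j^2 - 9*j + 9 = (j - 1)*(j^2 - 9) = (j - 1)*(j + 3)*(j - 3)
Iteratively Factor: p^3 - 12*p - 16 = (p + 2)*(p^2 - 2*p - 8) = (p + 2)^2*(p - 4)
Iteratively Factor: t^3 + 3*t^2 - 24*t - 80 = (t - 5)*(t^2 + 8*t + 16) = (t - 5)*(t + 4)*(t + 4)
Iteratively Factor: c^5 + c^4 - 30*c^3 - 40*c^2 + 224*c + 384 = (c - 4)*(c^4 + 5*c^3 - 10*c^2 - 80*c - 96) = (c - 4)*(c + 2)*(c^3 + 3*c^2 - 16*c - 48) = (c - 4)^2*(c + 2)*(c^2 + 7*c + 12) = (c - 4)^2*(c + 2)*(c + 3)*(c + 4)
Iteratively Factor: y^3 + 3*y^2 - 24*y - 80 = (y - 5)*(y^2 + 8*y + 16) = (y - 5)*(y + 4)*(y + 4)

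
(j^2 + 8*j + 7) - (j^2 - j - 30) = 9*j + 37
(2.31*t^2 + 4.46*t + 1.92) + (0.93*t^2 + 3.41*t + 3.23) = 3.24*t^2 + 7.87*t + 5.15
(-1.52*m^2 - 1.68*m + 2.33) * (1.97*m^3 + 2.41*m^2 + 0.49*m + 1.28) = -2.9944*m^5 - 6.9728*m^4 - 0.2035*m^3 + 2.8465*m^2 - 1.0087*m + 2.9824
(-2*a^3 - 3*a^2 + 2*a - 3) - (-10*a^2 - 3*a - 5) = -2*a^3 + 7*a^2 + 5*a + 2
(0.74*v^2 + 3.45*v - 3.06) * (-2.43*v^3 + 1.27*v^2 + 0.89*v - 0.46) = -1.7982*v^5 - 7.4437*v^4 + 12.4759*v^3 - 1.1561*v^2 - 4.3104*v + 1.4076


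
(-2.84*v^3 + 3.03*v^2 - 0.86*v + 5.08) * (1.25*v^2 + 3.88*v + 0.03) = -3.55*v^5 - 7.2317*v^4 + 10.5962*v^3 + 3.1041*v^2 + 19.6846*v + 0.1524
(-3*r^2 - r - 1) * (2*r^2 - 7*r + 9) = -6*r^4 + 19*r^3 - 22*r^2 - 2*r - 9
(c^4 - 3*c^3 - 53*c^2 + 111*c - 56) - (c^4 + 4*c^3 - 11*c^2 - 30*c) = -7*c^3 - 42*c^2 + 141*c - 56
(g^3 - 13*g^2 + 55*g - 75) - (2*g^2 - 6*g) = g^3 - 15*g^2 + 61*g - 75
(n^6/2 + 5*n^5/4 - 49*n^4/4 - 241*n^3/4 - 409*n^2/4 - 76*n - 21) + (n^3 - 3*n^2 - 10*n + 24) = n^6/2 + 5*n^5/4 - 49*n^4/4 - 237*n^3/4 - 421*n^2/4 - 86*n + 3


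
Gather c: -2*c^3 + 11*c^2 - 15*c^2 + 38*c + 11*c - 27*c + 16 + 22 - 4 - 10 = -2*c^3 - 4*c^2 + 22*c + 24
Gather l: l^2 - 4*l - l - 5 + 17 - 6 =l^2 - 5*l + 6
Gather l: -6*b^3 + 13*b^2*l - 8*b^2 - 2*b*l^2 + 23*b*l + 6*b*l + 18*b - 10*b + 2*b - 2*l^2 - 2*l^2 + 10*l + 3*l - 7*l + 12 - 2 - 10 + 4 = -6*b^3 - 8*b^2 + 10*b + l^2*(-2*b - 4) + l*(13*b^2 + 29*b + 6) + 4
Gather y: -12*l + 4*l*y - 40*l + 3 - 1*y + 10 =-52*l + y*(4*l - 1) + 13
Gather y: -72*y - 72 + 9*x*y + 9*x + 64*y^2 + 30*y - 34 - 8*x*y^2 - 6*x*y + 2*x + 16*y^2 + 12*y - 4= 11*x + y^2*(80 - 8*x) + y*(3*x - 30) - 110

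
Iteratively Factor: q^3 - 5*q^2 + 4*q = (q - 4)*(q^2 - q) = q*(q - 4)*(q - 1)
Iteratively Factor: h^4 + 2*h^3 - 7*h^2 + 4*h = (h)*(h^3 + 2*h^2 - 7*h + 4) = h*(h - 1)*(h^2 + 3*h - 4) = h*(h - 1)^2*(h + 4)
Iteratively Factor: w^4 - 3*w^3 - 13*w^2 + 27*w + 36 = (w + 3)*(w^3 - 6*w^2 + 5*w + 12) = (w - 3)*(w + 3)*(w^2 - 3*w - 4) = (w - 3)*(w + 1)*(w + 3)*(w - 4)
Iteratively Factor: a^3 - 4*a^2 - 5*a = (a - 5)*(a^2 + a) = (a - 5)*(a + 1)*(a)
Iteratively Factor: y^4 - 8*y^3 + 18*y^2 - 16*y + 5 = (y - 1)*(y^3 - 7*y^2 + 11*y - 5) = (y - 1)^2*(y^2 - 6*y + 5) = (y - 1)^3*(y - 5)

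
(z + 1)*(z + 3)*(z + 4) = z^3 + 8*z^2 + 19*z + 12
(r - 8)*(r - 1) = r^2 - 9*r + 8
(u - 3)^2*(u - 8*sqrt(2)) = u^3 - 8*sqrt(2)*u^2 - 6*u^2 + 9*u + 48*sqrt(2)*u - 72*sqrt(2)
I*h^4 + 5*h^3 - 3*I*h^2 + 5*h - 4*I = (h - 4*I)*(h - I)*(h + I)*(I*h + 1)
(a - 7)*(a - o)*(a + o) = a^3 - 7*a^2 - a*o^2 + 7*o^2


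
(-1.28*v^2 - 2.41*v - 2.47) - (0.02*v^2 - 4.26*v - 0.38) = -1.3*v^2 + 1.85*v - 2.09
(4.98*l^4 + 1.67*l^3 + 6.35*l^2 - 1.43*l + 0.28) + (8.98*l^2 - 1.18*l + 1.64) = 4.98*l^4 + 1.67*l^3 + 15.33*l^2 - 2.61*l + 1.92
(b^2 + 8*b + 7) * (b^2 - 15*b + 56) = b^4 - 7*b^3 - 57*b^2 + 343*b + 392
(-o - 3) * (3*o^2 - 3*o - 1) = -3*o^3 - 6*o^2 + 10*o + 3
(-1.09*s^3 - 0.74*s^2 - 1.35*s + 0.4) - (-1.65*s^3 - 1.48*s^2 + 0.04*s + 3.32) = 0.56*s^3 + 0.74*s^2 - 1.39*s - 2.92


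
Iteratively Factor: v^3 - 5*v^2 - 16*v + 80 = (v - 4)*(v^2 - v - 20) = (v - 5)*(v - 4)*(v + 4)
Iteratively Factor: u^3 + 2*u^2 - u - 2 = (u + 1)*(u^2 + u - 2) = (u - 1)*(u + 1)*(u + 2)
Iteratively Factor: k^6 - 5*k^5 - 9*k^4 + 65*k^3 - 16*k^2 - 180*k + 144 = (k + 3)*(k^5 - 8*k^4 + 15*k^3 + 20*k^2 - 76*k + 48) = (k - 1)*(k + 3)*(k^4 - 7*k^3 + 8*k^2 + 28*k - 48) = (k - 4)*(k - 1)*(k + 3)*(k^3 - 3*k^2 - 4*k + 12) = (k - 4)*(k - 3)*(k - 1)*(k + 3)*(k^2 - 4) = (k - 4)*(k - 3)*(k - 1)*(k + 2)*(k + 3)*(k - 2)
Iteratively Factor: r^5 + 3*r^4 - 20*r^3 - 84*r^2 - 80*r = (r - 5)*(r^4 + 8*r^3 + 20*r^2 + 16*r) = r*(r - 5)*(r^3 + 8*r^2 + 20*r + 16) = r*(r - 5)*(r + 2)*(r^2 + 6*r + 8) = r*(r - 5)*(r + 2)^2*(r + 4)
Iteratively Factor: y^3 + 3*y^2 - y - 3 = (y - 1)*(y^2 + 4*y + 3) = (y - 1)*(y + 3)*(y + 1)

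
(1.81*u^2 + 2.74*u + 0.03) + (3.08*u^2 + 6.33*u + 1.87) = 4.89*u^2 + 9.07*u + 1.9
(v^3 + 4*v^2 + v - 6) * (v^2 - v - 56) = v^5 + 3*v^4 - 59*v^3 - 231*v^2 - 50*v + 336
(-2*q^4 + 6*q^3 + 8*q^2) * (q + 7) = -2*q^5 - 8*q^4 + 50*q^3 + 56*q^2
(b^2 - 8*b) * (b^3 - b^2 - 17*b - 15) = b^5 - 9*b^4 - 9*b^3 + 121*b^2 + 120*b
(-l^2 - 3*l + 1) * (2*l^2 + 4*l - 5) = -2*l^4 - 10*l^3 - 5*l^2 + 19*l - 5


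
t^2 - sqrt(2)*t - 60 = (t - 6*sqrt(2))*(t + 5*sqrt(2))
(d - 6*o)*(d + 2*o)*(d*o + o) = d^3*o - 4*d^2*o^2 + d^2*o - 12*d*o^3 - 4*d*o^2 - 12*o^3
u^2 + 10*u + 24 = (u + 4)*(u + 6)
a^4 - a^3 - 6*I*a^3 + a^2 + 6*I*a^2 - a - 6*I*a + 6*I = (a - 1)*(a - 6*I)*(-I*a + 1)*(I*a + 1)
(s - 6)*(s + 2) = s^2 - 4*s - 12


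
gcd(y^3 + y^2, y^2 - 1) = y + 1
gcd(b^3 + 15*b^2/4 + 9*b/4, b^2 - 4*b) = b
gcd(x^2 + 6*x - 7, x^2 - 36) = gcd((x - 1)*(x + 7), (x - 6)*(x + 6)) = 1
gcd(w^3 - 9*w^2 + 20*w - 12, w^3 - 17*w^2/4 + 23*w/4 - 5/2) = w^2 - 3*w + 2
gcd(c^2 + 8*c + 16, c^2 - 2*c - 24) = c + 4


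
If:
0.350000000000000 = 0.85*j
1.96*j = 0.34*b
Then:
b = 2.37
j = 0.41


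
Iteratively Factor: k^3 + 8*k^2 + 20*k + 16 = (k + 2)*(k^2 + 6*k + 8) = (k + 2)*(k + 4)*(k + 2)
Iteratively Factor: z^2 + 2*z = (z)*(z + 2)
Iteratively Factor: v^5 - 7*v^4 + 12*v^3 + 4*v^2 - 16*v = (v)*(v^4 - 7*v^3 + 12*v^2 + 4*v - 16) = v*(v - 2)*(v^3 - 5*v^2 + 2*v + 8) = v*(v - 2)*(v + 1)*(v^2 - 6*v + 8) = v*(v - 4)*(v - 2)*(v + 1)*(v - 2)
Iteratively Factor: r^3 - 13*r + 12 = (r - 1)*(r^2 + r - 12) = (r - 3)*(r - 1)*(r + 4)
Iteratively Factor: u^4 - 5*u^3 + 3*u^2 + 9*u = (u + 1)*(u^3 - 6*u^2 + 9*u) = (u - 3)*(u + 1)*(u^2 - 3*u) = (u - 3)^2*(u + 1)*(u)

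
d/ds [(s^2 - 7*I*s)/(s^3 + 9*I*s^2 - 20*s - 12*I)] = (-s^4 + 14*I*s^3 - 83*s^2 - 24*I*s - 84)/(s^6 + 18*I*s^5 - 121*s^4 - 384*I*s^3 + 616*s^2 + 480*I*s - 144)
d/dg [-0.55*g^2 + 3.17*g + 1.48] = 3.17 - 1.1*g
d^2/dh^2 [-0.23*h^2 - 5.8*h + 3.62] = -0.460000000000000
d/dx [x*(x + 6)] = 2*x + 6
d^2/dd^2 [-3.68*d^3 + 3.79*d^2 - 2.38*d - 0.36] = 7.58 - 22.08*d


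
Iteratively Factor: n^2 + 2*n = (n + 2)*(n)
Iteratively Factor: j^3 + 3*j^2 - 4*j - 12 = (j + 2)*(j^2 + j - 6) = (j - 2)*(j + 2)*(j + 3)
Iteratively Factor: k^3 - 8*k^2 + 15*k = (k)*(k^2 - 8*k + 15) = k*(k - 5)*(k - 3)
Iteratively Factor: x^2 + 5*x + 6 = (x + 3)*(x + 2)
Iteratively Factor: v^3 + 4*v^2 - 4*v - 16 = (v - 2)*(v^2 + 6*v + 8) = (v - 2)*(v + 2)*(v + 4)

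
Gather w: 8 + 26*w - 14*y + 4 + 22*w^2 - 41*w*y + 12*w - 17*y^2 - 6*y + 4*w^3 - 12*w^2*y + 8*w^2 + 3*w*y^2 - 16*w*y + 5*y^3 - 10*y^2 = 4*w^3 + w^2*(30 - 12*y) + w*(3*y^2 - 57*y + 38) + 5*y^3 - 27*y^2 - 20*y + 12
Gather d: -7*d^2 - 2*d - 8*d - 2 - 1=-7*d^2 - 10*d - 3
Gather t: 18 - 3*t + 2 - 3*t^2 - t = -3*t^2 - 4*t + 20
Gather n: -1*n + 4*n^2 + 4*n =4*n^2 + 3*n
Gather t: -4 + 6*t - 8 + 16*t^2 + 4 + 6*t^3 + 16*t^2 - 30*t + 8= 6*t^3 + 32*t^2 - 24*t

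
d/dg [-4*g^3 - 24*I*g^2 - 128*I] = 12*g*(-g - 4*I)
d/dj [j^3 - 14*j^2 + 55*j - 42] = 3*j^2 - 28*j + 55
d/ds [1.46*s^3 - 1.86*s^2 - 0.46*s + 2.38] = 4.38*s^2 - 3.72*s - 0.46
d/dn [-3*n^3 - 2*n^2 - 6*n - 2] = -9*n^2 - 4*n - 6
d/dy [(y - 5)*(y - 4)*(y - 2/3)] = 3*y^2 - 58*y/3 + 26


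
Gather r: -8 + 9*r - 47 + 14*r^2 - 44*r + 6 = 14*r^2 - 35*r - 49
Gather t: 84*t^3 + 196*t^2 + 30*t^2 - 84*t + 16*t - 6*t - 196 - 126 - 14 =84*t^3 + 226*t^2 - 74*t - 336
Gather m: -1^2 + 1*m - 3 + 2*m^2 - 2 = 2*m^2 + m - 6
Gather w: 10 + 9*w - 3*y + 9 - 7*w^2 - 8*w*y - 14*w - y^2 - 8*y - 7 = -7*w^2 + w*(-8*y - 5) - y^2 - 11*y + 12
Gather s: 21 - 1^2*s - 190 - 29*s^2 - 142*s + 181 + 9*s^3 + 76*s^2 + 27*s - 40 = 9*s^3 + 47*s^2 - 116*s - 28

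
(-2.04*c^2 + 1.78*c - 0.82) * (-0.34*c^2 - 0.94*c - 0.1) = 0.6936*c^4 + 1.3124*c^3 - 1.1904*c^2 + 0.5928*c + 0.082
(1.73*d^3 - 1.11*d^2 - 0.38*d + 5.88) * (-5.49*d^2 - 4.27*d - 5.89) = -9.4977*d^5 - 1.2932*d^4 - 3.3638*d^3 - 24.1207*d^2 - 22.8694*d - 34.6332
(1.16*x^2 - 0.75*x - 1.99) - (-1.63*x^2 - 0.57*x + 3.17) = 2.79*x^2 - 0.18*x - 5.16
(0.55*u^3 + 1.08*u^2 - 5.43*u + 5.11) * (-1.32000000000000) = -0.726*u^3 - 1.4256*u^2 + 7.1676*u - 6.7452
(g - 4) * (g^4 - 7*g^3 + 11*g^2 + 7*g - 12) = g^5 - 11*g^4 + 39*g^3 - 37*g^2 - 40*g + 48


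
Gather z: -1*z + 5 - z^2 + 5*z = -z^2 + 4*z + 5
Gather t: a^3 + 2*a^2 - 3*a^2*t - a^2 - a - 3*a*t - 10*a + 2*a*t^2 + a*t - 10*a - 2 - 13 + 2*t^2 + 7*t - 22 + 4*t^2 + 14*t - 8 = a^3 + a^2 - 21*a + t^2*(2*a + 6) + t*(-3*a^2 - 2*a + 21) - 45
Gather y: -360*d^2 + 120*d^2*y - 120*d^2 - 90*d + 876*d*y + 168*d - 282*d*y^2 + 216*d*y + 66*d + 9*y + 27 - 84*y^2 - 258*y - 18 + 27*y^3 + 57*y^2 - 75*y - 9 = -480*d^2 + 144*d + 27*y^3 + y^2*(-282*d - 27) + y*(120*d^2 + 1092*d - 324)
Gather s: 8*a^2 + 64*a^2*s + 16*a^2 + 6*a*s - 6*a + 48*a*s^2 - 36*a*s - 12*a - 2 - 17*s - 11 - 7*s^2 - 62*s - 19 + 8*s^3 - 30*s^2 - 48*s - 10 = 24*a^2 - 18*a + 8*s^3 + s^2*(48*a - 37) + s*(64*a^2 - 30*a - 127) - 42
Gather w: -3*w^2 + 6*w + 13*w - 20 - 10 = -3*w^2 + 19*w - 30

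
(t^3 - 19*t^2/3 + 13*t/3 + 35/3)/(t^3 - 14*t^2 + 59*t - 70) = (3*t^2 - 4*t - 7)/(3*(t^2 - 9*t + 14))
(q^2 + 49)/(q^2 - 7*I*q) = (q + 7*I)/q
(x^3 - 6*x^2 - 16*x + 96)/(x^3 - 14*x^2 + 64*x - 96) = (x + 4)/(x - 4)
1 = 1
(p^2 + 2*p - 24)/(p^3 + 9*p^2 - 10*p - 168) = 1/(p + 7)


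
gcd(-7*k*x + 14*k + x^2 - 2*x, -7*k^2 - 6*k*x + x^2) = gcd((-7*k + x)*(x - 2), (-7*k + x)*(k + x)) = -7*k + x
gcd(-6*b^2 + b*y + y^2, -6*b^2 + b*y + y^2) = -6*b^2 + b*y + y^2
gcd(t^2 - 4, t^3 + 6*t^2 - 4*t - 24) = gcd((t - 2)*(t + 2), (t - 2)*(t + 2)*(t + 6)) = t^2 - 4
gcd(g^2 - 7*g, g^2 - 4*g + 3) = 1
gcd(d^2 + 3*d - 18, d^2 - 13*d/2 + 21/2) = d - 3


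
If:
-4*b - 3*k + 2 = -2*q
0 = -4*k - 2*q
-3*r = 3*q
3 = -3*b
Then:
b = -1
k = 6/7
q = -12/7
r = 12/7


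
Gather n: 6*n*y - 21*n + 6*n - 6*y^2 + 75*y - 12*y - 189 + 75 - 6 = n*(6*y - 15) - 6*y^2 + 63*y - 120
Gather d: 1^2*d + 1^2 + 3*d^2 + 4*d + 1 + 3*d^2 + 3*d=6*d^2 + 8*d + 2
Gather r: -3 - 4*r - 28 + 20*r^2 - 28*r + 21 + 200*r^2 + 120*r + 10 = 220*r^2 + 88*r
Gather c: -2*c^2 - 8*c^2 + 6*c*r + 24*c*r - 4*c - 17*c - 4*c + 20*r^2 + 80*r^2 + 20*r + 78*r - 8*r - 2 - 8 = -10*c^2 + c*(30*r - 25) + 100*r^2 + 90*r - 10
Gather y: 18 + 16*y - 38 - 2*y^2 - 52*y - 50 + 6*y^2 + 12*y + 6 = 4*y^2 - 24*y - 64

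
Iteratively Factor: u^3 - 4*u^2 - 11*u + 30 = (u - 5)*(u^2 + u - 6) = (u - 5)*(u - 2)*(u + 3)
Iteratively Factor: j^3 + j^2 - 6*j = (j + 3)*(j^2 - 2*j) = j*(j + 3)*(j - 2)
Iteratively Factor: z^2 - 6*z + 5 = (z - 5)*(z - 1)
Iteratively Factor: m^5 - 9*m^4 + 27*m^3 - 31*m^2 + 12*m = (m - 4)*(m^4 - 5*m^3 + 7*m^2 - 3*m) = (m - 4)*(m - 3)*(m^3 - 2*m^2 + m) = (m - 4)*(m - 3)*(m - 1)*(m^2 - m) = (m - 4)*(m - 3)*(m - 1)^2*(m)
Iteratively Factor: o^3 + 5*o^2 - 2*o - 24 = (o - 2)*(o^2 + 7*o + 12) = (o - 2)*(o + 4)*(o + 3)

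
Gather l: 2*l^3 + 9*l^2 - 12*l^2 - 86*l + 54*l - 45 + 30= 2*l^3 - 3*l^2 - 32*l - 15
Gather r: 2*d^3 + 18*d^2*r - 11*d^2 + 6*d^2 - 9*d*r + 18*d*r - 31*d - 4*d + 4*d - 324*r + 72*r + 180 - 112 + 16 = 2*d^3 - 5*d^2 - 31*d + r*(18*d^2 + 9*d - 252) + 84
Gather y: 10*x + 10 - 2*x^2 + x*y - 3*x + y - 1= -2*x^2 + 7*x + y*(x + 1) + 9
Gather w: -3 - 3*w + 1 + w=-2*w - 2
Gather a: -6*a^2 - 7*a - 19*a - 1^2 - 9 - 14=-6*a^2 - 26*a - 24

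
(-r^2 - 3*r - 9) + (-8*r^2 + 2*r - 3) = -9*r^2 - r - 12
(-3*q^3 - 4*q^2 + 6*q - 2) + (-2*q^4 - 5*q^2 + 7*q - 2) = -2*q^4 - 3*q^3 - 9*q^2 + 13*q - 4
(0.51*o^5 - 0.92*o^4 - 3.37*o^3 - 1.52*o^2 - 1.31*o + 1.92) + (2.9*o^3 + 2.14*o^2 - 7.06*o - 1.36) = 0.51*o^5 - 0.92*o^4 - 0.47*o^3 + 0.62*o^2 - 8.37*o + 0.56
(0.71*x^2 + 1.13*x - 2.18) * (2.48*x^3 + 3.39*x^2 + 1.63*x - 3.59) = 1.7608*x^5 + 5.2093*x^4 - 0.418400000000001*x^3 - 8.0972*x^2 - 7.6101*x + 7.8262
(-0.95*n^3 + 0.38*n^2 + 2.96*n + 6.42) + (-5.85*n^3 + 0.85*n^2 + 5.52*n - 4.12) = -6.8*n^3 + 1.23*n^2 + 8.48*n + 2.3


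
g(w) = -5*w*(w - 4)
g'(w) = 20 - 10*w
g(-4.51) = -191.90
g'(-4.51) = 65.10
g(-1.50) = -41.25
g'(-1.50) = 35.00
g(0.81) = 12.92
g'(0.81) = 11.90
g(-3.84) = -150.53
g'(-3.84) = 58.40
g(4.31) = -6.68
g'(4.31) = -23.10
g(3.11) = 13.84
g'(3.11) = -11.10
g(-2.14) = -65.70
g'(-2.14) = 41.40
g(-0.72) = -16.99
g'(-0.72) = 27.20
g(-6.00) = -300.00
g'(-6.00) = 80.00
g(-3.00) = -105.00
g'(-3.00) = 50.00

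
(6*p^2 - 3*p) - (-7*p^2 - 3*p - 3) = 13*p^2 + 3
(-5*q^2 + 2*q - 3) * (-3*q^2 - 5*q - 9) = 15*q^4 + 19*q^3 + 44*q^2 - 3*q + 27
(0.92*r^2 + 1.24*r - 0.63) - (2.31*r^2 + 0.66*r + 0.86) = -1.39*r^2 + 0.58*r - 1.49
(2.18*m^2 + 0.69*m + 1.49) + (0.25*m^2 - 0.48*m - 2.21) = 2.43*m^2 + 0.21*m - 0.72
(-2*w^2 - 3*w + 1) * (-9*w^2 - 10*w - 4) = 18*w^4 + 47*w^3 + 29*w^2 + 2*w - 4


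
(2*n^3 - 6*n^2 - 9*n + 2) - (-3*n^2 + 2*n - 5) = 2*n^3 - 3*n^2 - 11*n + 7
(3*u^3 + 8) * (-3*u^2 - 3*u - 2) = -9*u^5 - 9*u^4 - 6*u^3 - 24*u^2 - 24*u - 16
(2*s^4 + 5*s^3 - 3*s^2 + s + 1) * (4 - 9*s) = -18*s^5 - 37*s^4 + 47*s^3 - 21*s^2 - 5*s + 4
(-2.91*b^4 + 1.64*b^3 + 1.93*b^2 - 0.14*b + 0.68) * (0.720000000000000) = -2.0952*b^4 + 1.1808*b^3 + 1.3896*b^2 - 0.1008*b + 0.4896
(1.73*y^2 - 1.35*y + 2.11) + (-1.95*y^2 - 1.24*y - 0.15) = -0.22*y^2 - 2.59*y + 1.96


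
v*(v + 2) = v^2 + 2*v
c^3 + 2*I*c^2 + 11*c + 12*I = (c - 3*I)*(c + I)*(c + 4*I)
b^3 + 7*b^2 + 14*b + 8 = (b + 1)*(b + 2)*(b + 4)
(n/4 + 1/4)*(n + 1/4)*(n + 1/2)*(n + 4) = n^4/4 + 23*n^3/16 + 63*n^2/32 + 29*n/32 + 1/8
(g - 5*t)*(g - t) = g^2 - 6*g*t + 5*t^2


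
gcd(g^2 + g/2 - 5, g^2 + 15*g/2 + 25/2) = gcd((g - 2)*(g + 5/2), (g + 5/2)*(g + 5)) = g + 5/2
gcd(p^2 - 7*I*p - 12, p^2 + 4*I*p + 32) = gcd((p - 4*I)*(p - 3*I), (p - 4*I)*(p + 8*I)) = p - 4*I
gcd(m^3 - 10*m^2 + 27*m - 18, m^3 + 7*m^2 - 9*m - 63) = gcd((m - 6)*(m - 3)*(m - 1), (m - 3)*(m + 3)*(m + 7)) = m - 3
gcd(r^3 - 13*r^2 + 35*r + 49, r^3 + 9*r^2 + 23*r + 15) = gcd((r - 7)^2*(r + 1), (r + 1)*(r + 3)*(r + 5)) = r + 1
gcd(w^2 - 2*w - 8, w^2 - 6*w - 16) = w + 2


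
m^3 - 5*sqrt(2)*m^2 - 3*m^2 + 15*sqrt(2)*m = m*(m - 3)*(m - 5*sqrt(2))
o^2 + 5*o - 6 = (o - 1)*(o + 6)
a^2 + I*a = a*(a + I)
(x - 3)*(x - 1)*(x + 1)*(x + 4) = x^4 + x^3 - 13*x^2 - x + 12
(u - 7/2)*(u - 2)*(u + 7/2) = u^3 - 2*u^2 - 49*u/4 + 49/2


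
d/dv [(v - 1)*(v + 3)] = 2*v + 2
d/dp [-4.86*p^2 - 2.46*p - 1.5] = -9.72*p - 2.46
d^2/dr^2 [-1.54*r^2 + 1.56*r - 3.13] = -3.08000000000000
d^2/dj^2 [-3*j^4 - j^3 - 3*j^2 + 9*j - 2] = -36*j^2 - 6*j - 6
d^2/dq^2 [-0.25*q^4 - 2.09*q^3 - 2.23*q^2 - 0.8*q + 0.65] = -3.0*q^2 - 12.54*q - 4.46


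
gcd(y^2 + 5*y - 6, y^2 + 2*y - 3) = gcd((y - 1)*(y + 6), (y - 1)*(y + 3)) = y - 1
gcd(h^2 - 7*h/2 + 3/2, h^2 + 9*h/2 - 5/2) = h - 1/2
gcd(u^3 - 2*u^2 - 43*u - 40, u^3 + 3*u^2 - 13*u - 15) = u^2 + 6*u + 5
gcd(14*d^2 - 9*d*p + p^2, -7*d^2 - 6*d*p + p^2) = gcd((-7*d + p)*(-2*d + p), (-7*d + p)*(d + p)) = -7*d + p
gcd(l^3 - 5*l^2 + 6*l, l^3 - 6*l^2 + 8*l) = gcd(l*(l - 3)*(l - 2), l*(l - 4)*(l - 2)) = l^2 - 2*l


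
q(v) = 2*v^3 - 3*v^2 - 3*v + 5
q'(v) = 6*v^2 - 6*v - 3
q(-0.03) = 5.09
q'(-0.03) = -2.81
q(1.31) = 0.42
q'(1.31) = -0.56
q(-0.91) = 3.74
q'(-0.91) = 7.43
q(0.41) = 3.40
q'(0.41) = -4.45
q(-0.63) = 5.20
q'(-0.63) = 3.16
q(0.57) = 2.69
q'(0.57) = -4.47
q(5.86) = 286.86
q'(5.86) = 167.88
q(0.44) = 3.27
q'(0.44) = -4.48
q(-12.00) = -3847.00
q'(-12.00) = 933.00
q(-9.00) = -1669.00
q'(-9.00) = 537.00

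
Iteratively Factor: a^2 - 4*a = (a - 4)*(a)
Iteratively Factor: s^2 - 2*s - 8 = (s + 2)*(s - 4)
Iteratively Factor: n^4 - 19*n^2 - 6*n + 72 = (n - 2)*(n^3 + 2*n^2 - 15*n - 36) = (n - 2)*(n + 3)*(n^2 - n - 12) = (n - 4)*(n - 2)*(n + 3)*(n + 3)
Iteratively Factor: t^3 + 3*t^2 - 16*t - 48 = (t + 3)*(t^2 - 16) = (t - 4)*(t + 3)*(t + 4)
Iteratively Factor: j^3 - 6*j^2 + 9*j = (j - 3)*(j^2 - 3*j) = (j - 3)^2*(j)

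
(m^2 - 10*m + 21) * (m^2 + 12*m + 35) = m^4 + 2*m^3 - 64*m^2 - 98*m + 735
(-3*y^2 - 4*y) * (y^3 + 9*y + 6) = -3*y^5 - 4*y^4 - 27*y^3 - 54*y^2 - 24*y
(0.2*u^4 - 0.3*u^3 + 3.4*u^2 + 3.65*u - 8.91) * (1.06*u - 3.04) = 0.212*u^5 - 0.926*u^4 + 4.516*u^3 - 6.467*u^2 - 20.5406*u + 27.0864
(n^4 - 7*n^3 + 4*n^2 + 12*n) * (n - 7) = n^5 - 14*n^4 + 53*n^3 - 16*n^2 - 84*n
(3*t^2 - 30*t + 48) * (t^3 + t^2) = 3*t^5 - 27*t^4 + 18*t^3 + 48*t^2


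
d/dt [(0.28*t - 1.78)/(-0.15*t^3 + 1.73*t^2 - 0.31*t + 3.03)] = (0.084*t^3 - 1.2854*t^2 + 6.1588*t + 0.2966)/(0.0225*t^6 - 0.519*t^5 + 3.0859*t^4 - 1.9816*t^3 + 10.5799*t^2 - 1.8786*t + 9.1809)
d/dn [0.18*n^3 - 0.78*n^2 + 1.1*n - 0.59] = 0.54*n^2 - 1.56*n + 1.1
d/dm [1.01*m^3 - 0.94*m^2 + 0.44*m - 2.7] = 3.03*m^2 - 1.88*m + 0.44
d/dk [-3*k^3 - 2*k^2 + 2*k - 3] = -9*k^2 - 4*k + 2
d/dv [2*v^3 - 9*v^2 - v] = 6*v^2 - 18*v - 1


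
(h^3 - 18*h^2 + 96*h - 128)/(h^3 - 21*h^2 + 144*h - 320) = (h - 2)/(h - 5)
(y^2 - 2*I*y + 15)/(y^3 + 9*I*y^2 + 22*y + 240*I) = (y + 3*I)/(y^2 + 14*I*y - 48)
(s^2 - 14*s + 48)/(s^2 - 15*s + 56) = (s - 6)/(s - 7)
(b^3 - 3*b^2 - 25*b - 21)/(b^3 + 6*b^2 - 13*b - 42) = (b^3 - 3*b^2 - 25*b - 21)/(b^3 + 6*b^2 - 13*b - 42)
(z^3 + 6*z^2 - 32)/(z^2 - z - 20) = (z^2 + 2*z - 8)/(z - 5)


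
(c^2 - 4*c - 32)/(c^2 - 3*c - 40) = (c + 4)/(c + 5)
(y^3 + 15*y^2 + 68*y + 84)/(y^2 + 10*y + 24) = (y^2 + 9*y + 14)/(y + 4)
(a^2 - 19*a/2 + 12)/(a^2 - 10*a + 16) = (a - 3/2)/(a - 2)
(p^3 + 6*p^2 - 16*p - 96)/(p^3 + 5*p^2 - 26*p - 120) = (p - 4)/(p - 5)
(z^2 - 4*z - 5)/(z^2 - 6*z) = (z^2 - 4*z - 5)/(z*(z - 6))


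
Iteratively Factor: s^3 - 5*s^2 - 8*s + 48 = (s - 4)*(s^2 - s - 12) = (s - 4)*(s + 3)*(s - 4)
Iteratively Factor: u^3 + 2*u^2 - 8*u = (u + 4)*(u^2 - 2*u) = u*(u + 4)*(u - 2)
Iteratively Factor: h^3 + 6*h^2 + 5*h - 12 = (h + 3)*(h^2 + 3*h - 4) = (h + 3)*(h + 4)*(h - 1)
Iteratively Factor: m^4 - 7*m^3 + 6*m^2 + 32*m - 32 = (m - 1)*(m^3 - 6*m^2 + 32) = (m - 4)*(m - 1)*(m^2 - 2*m - 8) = (m - 4)*(m - 1)*(m + 2)*(m - 4)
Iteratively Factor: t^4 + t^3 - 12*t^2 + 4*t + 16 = (t - 2)*(t^3 + 3*t^2 - 6*t - 8) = (t - 2)*(t + 4)*(t^2 - t - 2) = (t - 2)*(t + 1)*(t + 4)*(t - 2)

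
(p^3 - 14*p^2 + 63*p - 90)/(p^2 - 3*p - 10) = (p^2 - 9*p + 18)/(p + 2)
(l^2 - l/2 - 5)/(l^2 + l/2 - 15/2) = (l + 2)/(l + 3)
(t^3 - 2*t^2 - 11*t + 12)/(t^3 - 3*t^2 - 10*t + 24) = (t - 1)/(t - 2)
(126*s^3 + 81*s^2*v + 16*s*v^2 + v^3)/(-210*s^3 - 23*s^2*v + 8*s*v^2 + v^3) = (-3*s - v)/(5*s - v)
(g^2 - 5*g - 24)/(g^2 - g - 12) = (g - 8)/(g - 4)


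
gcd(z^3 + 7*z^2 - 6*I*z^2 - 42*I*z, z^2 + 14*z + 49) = z + 7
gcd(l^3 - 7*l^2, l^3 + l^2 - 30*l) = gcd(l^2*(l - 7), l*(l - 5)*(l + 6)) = l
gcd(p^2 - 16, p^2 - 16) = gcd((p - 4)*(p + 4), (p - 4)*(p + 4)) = p^2 - 16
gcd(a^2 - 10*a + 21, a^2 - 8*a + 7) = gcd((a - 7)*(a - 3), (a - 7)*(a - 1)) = a - 7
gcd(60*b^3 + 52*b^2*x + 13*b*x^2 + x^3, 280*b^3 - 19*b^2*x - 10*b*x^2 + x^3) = 5*b + x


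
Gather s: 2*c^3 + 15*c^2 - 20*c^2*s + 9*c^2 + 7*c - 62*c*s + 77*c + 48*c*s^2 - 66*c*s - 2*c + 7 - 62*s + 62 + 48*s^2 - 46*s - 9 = 2*c^3 + 24*c^2 + 82*c + s^2*(48*c + 48) + s*(-20*c^2 - 128*c - 108) + 60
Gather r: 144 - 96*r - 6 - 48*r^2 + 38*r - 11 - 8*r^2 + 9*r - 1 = -56*r^2 - 49*r + 126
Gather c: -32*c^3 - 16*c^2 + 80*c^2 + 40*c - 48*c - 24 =-32*c^3 + 64*c^2 - 8*c - 24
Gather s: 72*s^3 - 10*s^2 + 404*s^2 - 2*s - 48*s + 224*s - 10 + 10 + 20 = 72*s^3 + 394*s^2 + 174*s + 20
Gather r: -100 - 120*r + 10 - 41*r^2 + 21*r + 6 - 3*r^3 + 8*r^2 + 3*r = -3*r^3 - 33*r^2 - 96*r - 84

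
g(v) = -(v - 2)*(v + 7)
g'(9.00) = -23.00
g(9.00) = -112.00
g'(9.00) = -23.00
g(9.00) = -112.00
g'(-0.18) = -4.64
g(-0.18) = 14.87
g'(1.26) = -7.52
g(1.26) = 6.11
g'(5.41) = -15.82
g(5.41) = -42.32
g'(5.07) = -15.14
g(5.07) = -37.05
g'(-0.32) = -4.36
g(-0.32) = 15.50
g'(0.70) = -6.40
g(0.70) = 10.01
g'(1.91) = -8.82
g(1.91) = 0.80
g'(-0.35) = -4.30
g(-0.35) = 15.63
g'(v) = -2*v - 5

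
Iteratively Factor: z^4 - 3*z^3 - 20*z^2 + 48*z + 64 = (z + 4)*(z^3 - 7*z^2 + 8*z + 16) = (z - 4)*(z + 4)*(z^2 - 3*z - 4) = (z - 4)*(z + 1)*(z + 4)*(z - 4)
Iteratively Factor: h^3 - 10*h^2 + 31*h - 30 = (h - 3)*(h^2 - 7*h + 10) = (h - 3)*(h - 2)*(h - 5)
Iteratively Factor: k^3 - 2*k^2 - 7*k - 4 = (k - 4)*(k^2 + 2*k + 1) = (k - 4)*(k + 1)*(k + 1)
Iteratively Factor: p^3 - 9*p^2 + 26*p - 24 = (p - 2)*(p^2 - 7*p + 12) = (p - 4)*(p - 2)*(p - 3)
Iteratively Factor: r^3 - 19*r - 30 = (r + 2)*(r^2 - 2*r - 15) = (r - 5)*(r + 2)*(r + 3)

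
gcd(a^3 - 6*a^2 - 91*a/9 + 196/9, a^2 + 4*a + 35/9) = a + 7/3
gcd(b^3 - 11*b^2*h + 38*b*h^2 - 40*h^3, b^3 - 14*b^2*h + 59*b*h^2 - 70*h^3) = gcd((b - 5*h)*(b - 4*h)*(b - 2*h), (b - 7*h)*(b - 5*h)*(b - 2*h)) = b^2 - 7*b*h + 10*h^2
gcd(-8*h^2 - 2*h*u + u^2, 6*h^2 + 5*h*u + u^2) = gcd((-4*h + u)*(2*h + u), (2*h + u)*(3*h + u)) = 2*h + u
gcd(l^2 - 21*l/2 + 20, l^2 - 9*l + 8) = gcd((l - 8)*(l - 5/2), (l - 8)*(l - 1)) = l - 8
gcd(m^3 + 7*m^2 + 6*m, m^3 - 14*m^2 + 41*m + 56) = m + 1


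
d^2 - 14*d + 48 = (d - 8)*(d - 6)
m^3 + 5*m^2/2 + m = m*(m + 1/2)*(m + 2)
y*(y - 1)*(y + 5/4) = y^3 + y^2/4 - 5*y/4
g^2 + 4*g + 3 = (g + 1)*(g + 3)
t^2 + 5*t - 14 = (t - 2)*(t + 7)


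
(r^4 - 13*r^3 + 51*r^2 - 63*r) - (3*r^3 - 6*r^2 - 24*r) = r^4 - 16*r^3 + 57*r^2 - 39*r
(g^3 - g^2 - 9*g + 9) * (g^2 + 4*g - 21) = g^5 + 3*g^4 - 34*g^3 - 6*g^2 + 225*g - 189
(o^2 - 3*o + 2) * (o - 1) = o^3 - 4*o^2 + 5*o - 2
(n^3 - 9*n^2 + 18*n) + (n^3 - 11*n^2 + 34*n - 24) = 2*n^3 - 20*n^2 + 52*n - 24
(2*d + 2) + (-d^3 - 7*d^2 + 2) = -d^3 - 7*d^2 + 2*d + 4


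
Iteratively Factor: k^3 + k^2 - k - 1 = (k + 1)*(k^2 - 1) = (k + 1)^2*(k - 1)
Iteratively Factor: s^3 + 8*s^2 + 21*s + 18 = (s + 3)*(s^2 + 5*s + 6) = (s + 3)^2*(s + 2)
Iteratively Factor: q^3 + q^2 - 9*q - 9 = (q - 3)*(q^2 + 4*q + 3) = (q - 3)*(q + 1)*(q + 3)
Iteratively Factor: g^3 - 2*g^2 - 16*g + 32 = (g + 4)*(g^2 - 6*g + 8) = (g - 2)*(g + 4)*(g - 4)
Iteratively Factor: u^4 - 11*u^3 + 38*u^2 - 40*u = (u - 2)*(u^3 - 9*u^2 + 20*u) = (u - 4)*(u - 2)*(u^2 - 5*u) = (u - 5)*(u - 4)*(u - 2)*(u)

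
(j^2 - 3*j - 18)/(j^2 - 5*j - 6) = (j + 3)/(j + 1)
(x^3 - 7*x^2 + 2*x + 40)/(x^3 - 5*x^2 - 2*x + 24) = (x - 5)/(x - 3)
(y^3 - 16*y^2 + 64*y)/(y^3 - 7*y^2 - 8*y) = (y - 8)/(y + 1)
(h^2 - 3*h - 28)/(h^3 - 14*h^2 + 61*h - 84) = (h + 4)/(h^2 - 7*h + 12)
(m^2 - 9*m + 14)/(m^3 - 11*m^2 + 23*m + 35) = (m - 2)/(m^2 - 4*m - 5)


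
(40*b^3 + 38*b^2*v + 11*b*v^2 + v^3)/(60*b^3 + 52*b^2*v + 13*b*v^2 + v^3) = (4*b + v)/(6*b + v)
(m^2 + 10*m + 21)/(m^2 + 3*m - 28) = (m + 3)/(m - 4)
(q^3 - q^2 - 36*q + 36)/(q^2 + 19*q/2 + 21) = 2*(q^2 - 7*q + 6)/(2*q + 7)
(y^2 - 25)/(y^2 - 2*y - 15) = (y + 5)/(y + 3)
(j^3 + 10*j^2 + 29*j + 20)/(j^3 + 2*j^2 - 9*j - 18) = (j^3 + 10*j^2 + 29*j + 20)/(j^3 + 2*j^2 - 9*j - 18)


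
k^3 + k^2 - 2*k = k*(k - 1)*(k + 2)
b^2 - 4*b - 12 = (b - 6)*(b + 2)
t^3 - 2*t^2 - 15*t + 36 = (t - 3)^2*(t + 4)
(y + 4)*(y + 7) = y^2 + 11*y + 28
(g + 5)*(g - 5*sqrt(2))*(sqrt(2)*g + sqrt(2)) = sqrt(2)*g^3 - 10*g^2 + 6*sqrt(2)*g^2 - 60*g + 5*sqrt(2)*g - 50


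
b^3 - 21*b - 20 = (b - 5)*(b + 1)*(b + 4)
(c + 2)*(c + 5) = c^2 + 7*c + 10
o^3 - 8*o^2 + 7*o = o*(o - 7)*(o - 1)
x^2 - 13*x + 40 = (x - 8)*(x - 5)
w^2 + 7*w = w*(w + 7)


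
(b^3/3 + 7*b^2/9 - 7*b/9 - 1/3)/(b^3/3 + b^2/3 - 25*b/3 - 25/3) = (b^3 + 7*b^2/3 - 7*b/3 - 1)/(b^3 + b^2 - 25*b - 25)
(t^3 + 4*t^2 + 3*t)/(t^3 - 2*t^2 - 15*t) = (t + 1)/(t - 5)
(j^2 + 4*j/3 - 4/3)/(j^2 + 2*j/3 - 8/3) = (3*j - 2)/(3*j - 4)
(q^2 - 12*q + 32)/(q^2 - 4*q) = (q - 8)/q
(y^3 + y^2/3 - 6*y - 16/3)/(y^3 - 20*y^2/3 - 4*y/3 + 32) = (y + 1)/(y - 6)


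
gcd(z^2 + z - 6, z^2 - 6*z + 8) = z - 2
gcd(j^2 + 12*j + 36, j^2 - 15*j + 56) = 1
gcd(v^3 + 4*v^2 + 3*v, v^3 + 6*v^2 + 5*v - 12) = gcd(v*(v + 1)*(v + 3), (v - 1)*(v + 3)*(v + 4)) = v + 3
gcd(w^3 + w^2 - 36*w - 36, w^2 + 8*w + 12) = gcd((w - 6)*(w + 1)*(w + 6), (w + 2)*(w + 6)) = w + 6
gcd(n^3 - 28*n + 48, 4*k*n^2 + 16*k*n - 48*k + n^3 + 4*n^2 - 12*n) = n^2 + 4*n - 12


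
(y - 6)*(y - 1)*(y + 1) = y^3 - 6*y^2 - y + 6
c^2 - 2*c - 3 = (c - 3)*(c + 1)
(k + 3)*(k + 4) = k^2 + 7*k + 12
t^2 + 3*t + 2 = (t + 1)*(t + 2)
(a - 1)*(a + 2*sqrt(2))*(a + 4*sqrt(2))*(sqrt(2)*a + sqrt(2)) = sqrt(2)*a^4 + 12*a^3 + 15*sqrt(2)*a^2 - 12*a - 16*sqrt(2)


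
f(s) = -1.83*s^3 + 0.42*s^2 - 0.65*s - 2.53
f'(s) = -5.49*s^2 + 0.84*s - 0.65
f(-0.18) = -2.39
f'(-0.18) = -0.98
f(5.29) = -265.12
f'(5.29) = -149.84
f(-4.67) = 196.05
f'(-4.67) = -124.30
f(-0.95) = 0.04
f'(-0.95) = -6.40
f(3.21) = -60.82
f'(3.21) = -54.52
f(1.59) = -9.86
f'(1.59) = -13.19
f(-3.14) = 60.31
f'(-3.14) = -57.42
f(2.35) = -25.49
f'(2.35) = -28.99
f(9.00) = -1308.43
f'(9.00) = -437.78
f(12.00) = -3112.09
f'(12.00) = -781.13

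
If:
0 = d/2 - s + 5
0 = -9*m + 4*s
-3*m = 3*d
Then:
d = -20/11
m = 20/11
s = 45/11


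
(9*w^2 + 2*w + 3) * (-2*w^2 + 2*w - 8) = -18*w^4 + 14*w^3 - 74*w^2 - 10*w - 24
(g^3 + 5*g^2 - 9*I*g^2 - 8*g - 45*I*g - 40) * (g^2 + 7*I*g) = g^5 + 5*g^4 - 2*I*g^4 + 55*g^3 - 10*I*g^3 + 275*g^2 - 56*I*g^2 - 280*I*g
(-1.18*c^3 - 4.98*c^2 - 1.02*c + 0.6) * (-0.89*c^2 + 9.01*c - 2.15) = 1.0502*c^5 - 6.1996*c^4 - 41.425*c^3 + 0.9828*c^2 + 7.599*c - 1.29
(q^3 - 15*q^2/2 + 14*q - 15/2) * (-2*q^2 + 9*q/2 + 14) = -2*q^5 + 39*q^4/2 - 191*q^3/4 - 27*q^2 + 649*q/4 - 105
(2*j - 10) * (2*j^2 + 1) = 4*j^3 - 20*j^2 + 2*j - 10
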